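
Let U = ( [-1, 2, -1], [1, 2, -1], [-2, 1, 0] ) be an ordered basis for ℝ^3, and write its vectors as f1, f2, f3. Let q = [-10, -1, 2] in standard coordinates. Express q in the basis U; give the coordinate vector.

[1, -3, 3]

We seek scalars with c_1 f1 + ... + c_3 f3 = q; equivalently solve M c = q where the columns of M are f1, ..., f3.
Gaussian elimination on [M | q] yields c = (1, -3, 3).
Check: f1 - 3f2 + 3f3 = [-10, -1, 2].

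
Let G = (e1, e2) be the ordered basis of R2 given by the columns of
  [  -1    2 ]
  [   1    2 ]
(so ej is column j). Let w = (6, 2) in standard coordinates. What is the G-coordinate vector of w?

Write w = c_1 e1 + c_2 e2 and solve for the c_i.
System: -c_1 + 2c_2 = 6, c_1 + 2c_2 = 2; solving gives c_1 = -2, c_2 = 2.
Check: -2e1 + 2e2 = (6, 2).

(-2, 2)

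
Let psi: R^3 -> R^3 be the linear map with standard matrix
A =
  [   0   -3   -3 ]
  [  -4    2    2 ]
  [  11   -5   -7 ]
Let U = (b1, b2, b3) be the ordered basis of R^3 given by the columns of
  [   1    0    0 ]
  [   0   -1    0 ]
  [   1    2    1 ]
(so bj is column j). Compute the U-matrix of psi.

Let P have columns b1, ..., b3. Then [psi]_U = P^(-1) A P.
Here det P = -1, so P^(-1) is integer; computing A P first and then P^(-1)(A P) gives [[-3, -3, -3], [2, -2, -2], [3, -2, 0]].

[[-3, -3, -3], [2, -2, -2], [3, -2, 0]]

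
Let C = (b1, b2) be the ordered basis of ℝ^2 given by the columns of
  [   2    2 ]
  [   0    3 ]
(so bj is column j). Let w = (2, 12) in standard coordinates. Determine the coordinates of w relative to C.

(-3, 4)

[w]_C is the unique c with M c = w, where M has columns b1, b2.
System: 2c_1 + 2c_2 = 2, 0c_1 + 3c_2 = 12; solving gives c_1 = -3, c_2 = 4.
Check: -3b1 + 4b2 = (2, 12).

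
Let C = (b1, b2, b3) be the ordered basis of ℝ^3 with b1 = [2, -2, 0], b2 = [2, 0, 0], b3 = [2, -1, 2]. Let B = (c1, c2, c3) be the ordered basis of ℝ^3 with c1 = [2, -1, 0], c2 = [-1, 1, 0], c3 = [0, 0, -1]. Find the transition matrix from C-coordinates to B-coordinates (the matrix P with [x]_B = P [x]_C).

Let M have columns bj and N have columns cj. Then for every x, N [x]_B = x = M [x]_C, so P = N^(-1) M.
Since det N = -1, N^(-1) has integer entries; multiplying gives P = [[0, 2, 1], [-2, 2, 0], [0, 0, -2]].

[[0, 2, 1], [-2, 2, 0], [0, 0, -2]]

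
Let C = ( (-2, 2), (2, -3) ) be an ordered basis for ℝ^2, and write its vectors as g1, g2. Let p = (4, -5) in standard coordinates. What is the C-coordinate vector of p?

(-1, 1)

We seek scalars with c_1 g1 + c_2 g2 = p; equivalently solve M c = p where the columns of M are g1, g2.
System: -2c_1 + 2c_2 = 4, 2c_1 - 3c_2 = -5; solving gives c_1 = -1, c_2 = 1.
Check: -g1 + g2 = (4, -5).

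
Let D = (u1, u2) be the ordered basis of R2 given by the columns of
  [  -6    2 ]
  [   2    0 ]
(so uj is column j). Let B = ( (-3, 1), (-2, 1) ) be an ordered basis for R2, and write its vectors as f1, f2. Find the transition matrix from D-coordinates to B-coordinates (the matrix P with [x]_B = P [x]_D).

Let M have columns uj and N have columns fj. Then for every x, N [x]_B = x = M [x]_D, so P = N^(-1) M.
Since det N = -1, N^(-1) has integer entries; multiplying gives P = [[2, -2], [0, 2]].

[[2, -2], [0, 2]]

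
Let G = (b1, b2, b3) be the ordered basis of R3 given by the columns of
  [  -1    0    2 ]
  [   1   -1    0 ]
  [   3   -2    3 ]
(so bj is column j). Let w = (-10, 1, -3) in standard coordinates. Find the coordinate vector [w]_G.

(4, 3, -3)

[w]_G is the unique c with M c = w, where M has columns b1, ..., b3.
Solving this 3x3 system gives c = (4, 3, -3).
Check: 4b1 + 3b2 - 3b3 = (-10, 1, -3).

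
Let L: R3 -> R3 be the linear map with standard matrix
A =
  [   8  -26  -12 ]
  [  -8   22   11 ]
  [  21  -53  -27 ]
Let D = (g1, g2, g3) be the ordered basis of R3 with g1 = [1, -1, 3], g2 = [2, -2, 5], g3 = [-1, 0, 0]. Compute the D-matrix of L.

[[1, 1, -2], [-2, 2, -3], [-1, -3, 0]]

Let P have columns g1, ..., g3. Then [L]_D = P^(-1) A P.
Here det P = -1, so P^(-1) is integer; computing A P first and then P^(-1)(A P) gives [[1, 1, -2], [-2, 2, -3], [-1, -3, 0]].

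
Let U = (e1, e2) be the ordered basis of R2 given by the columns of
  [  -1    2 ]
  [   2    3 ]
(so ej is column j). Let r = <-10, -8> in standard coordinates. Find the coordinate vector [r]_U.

We seek scalars with c_1 e1 + c_2 e2 = r; equivalently solve M c = r where the columns of M are e1, e2.
System: -c_1 + 2c_2 = -10, 2c_1 + 3c_2 = -8; solving gives c_1 = 2, c_2 = -4.
Check: 2e1 - 4e2 = <-10, -8>.

<2, -4>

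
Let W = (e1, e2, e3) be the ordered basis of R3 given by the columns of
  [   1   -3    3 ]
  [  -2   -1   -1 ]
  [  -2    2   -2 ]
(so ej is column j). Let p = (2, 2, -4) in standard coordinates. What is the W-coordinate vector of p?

[p]_W is the unique c with M c = p, where M has columns e1, ..., e3.
Row-reducing the augmented matrix [M | p] gives c = (2, -3, -3).
Check: 2e1 - 3e2 - 3e3 = (2, 2, -4).

(2, -3, -3)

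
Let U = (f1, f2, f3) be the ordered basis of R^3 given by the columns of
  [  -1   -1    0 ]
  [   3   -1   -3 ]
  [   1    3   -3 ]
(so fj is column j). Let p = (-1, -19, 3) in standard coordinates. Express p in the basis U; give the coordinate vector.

Write p = c_1 f1 + ... + c_3 f3 and solve for the c_i.
Gaussian elimination on [M | p] yields c = (-3, 4, 2).
Check: -3f1 + 4f2 + 2f3 = (-1, -19, 3).

(-3, 4, 2)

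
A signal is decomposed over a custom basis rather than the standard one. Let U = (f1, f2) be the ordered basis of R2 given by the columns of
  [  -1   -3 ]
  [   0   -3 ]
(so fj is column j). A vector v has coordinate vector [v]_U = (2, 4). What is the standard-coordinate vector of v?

(-14, -12)

v = M [v]_U, where M has columns f1, f2.
Carrying out the matrix-vector product, v = (-14, -12).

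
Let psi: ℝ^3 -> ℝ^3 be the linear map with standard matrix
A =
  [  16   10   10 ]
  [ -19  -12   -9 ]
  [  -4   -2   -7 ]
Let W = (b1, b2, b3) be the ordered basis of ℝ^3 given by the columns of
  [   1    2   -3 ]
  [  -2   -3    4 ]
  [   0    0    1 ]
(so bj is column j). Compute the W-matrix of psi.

[[2, 0, -3], [-3, -2, -2], [0, -2, -3]]

Let P have columns b1, ..., b3. Then [psi]_W = P^(-1) A P.
Here det P = 1, so P^(-1) is integer; computing A P first and then P^(-1)(A P) gives [[2, 0, -3], [-3, -2, -2], [0, -2, -3]].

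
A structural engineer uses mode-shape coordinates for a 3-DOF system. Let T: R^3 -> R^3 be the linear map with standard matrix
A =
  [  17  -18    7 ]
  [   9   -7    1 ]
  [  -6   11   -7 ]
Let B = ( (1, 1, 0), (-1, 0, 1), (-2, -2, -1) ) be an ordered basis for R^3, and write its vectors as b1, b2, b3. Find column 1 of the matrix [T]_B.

(-2, 3, -2)

Column 1 of [T]_B is the B-coordinate vector of T(b1).
In standard coordinates T(b1) = A b1 = (-1, 2, 5).
Converting to B: (-1, 2, 5) = -2b1 + 3b2 - 2b3, so the coordinate vector is (-2, 3, -2).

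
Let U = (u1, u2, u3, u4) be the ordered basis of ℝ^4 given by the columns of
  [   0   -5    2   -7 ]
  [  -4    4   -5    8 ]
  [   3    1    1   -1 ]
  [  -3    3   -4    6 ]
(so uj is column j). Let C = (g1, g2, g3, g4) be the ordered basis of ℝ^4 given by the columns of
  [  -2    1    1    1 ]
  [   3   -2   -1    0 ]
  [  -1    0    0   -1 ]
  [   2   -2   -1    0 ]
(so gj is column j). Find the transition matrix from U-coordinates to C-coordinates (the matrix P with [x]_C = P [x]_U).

[[-1, 1, -1, 2], [1, 0, 2, 0], [-1, -1, -2, -2], [-2, -2, 0, -1]]

Take x = uj: its U-coordinates are the j-th standard unit vector, so P e_j — column j of P — equals [uj]_C.
u1 = -g1 + g2 - g3 - 2g4, giving column 1 = [-1, 1, -1, -2]; repeating for each j gives P = [[-1, 1, -1, 2], [1, 0, 2, 0], [-1, -1, -2, -2], [-2, -2, 0, -1]].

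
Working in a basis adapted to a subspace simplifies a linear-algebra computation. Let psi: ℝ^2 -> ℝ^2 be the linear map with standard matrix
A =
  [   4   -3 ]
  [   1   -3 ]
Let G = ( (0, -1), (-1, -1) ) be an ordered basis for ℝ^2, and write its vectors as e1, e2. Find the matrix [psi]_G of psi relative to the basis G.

The j-th column of [psi]_G is [psi(ej)]_G.
psi(e1) = A e1 = (3, 3) = 0·e1 - 3e2, so column 1 is (0, -3).
Repeating for e2 and assembling the columns gives [[0, -3], [-3, 1]].

[[0, -3], [-3, 1]]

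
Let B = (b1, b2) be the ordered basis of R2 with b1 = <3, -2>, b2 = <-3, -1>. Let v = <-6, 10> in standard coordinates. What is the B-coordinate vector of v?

<-4, -2>

Write v = c_1 b1 + c_2 b2 and solve for the c_i.
System: 3c_1 - 3c_2 = -6, -2c_1 - c_2 = 10; solving gives c_1 = -4, c_2 = -2.
Check: -4b1 - 2b2 = <-6, 10>.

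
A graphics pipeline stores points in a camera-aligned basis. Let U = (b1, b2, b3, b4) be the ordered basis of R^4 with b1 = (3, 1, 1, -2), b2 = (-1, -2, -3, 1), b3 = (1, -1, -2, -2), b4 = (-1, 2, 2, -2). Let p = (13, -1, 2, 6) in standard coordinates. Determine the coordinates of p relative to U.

Write p = c_1 b1 + ... + c_4 b4 and solve for the c_i.
Solving this 4x4 system gives c = (4, 0, -3, -4).
Check: 4b1 + 0·b2 - 3b3 - 4b4 = (13, -1, 2, 6).

(4, 0, -3, -4)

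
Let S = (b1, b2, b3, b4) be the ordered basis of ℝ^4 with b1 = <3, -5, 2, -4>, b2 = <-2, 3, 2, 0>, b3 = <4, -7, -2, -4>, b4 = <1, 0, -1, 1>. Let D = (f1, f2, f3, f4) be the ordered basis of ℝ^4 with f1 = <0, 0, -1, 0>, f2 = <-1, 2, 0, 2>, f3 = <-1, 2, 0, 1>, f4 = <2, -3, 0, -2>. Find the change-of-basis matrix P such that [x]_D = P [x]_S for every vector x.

Column j of P is [bj]_D, since P maps S-coordinates to D-coordinates.
Expressing b1 in D: b1 = -2f1 - f2 + 0·f3 + f4, so column 1 of P is <-2, -1, 0, 1>.
Doing the same for each bj gives P = [[-2, -2, 2, 1], [-1, -2, 0, 2], [0, 2, -2, 1], [1, -1, 1, 2]].

[[-2, -2, 2, 1], [-1, -2, 0, 2], [0, 2, -2, 1], [1, -1, 1, 2]]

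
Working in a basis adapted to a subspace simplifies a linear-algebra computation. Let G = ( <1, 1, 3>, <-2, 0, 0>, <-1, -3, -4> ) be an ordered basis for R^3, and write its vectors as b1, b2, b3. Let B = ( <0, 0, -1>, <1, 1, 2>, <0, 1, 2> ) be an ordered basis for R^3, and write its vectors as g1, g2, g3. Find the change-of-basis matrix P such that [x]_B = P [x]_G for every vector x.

Take x = bj: its G-coordinates are the j-th standard unit vector, so P e_j — column j of P — equals [bj]_B.
b1 = -g1 + g2 + 0·g3, giving column 1 = <-1, 1, 0>; repeating for each j gives P = [[-1, 0, -2], [1, -2, -1], [0, 2, -2]].

[[-1, 0, -2], [1, -2, -1], [0, 2, -2]]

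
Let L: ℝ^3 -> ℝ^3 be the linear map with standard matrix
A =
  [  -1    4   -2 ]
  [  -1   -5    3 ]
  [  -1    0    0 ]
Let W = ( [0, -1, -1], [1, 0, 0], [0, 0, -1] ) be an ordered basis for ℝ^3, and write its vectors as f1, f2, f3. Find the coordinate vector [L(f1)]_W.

Column 1 of [L]_W is the W-coordinate vector of L(f1).
In standard coordinates L(f1) = A f1 = [-2, 2, 0].
Converting to W: [-2, 2, 0] = -2f1 - 2f2 + 2f3, so the coordinate vector is [-2, -2, 2].

[-2, -2, 2]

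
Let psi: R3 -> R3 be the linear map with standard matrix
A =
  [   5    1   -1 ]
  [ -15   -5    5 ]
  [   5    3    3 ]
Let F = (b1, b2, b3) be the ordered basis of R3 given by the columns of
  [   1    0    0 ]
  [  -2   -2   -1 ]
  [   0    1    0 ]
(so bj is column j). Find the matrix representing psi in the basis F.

The j-th column of [psi]_F is [psi(bj)]_F.
psi(b1) = A b1 = [3, -5, -1] = 3b1 - b2 + b3, so column 1 is [3, -1, 1].
Repeating for b2, b3 and assembling the columns gives [[3, -3, -1], [-1, -3, -3], [1, -3, 3]].

[[3, -3, -1], [-1, -3, -3], [1, -3, 3]]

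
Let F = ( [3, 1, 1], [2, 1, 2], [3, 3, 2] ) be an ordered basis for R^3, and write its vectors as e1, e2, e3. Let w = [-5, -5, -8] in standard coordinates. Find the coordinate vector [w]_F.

[w]_F is the unique c with M c = w, where M has columns e1, ..., e3.
Row-reducing the augmented matrix [M | w] gives c = (2, -4, -1).
Check: 2e1 - 4e2 - e3 = [-5, -5, -8].

[2, -4, -1]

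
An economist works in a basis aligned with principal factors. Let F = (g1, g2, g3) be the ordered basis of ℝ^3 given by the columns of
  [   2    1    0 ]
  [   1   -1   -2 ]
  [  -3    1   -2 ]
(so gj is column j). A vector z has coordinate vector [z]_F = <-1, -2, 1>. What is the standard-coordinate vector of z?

<-4, -1, -1>

z = M [z]_F, where M has columns g1, ..., g3.
Carrying out the matrix-vector product, z = <-4, -1, -1>.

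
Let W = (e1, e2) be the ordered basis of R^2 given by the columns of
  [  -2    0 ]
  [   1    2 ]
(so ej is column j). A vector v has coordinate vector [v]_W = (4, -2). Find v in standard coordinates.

(-8, 0)

The coordinates say v = 4e1 - 2e2; adding the scaled basis vectors gives (-8, 0).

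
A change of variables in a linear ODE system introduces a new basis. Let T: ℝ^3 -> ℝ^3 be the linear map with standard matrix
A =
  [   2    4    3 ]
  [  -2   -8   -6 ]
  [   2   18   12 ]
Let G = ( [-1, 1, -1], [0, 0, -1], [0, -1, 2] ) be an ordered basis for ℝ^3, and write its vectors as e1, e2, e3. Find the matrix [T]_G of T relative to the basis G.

The j-th column of [T]_G is [T(ej)]_G.
T(e1) = A e1 = [-1, 0, 4] = e1 - 3e2 + e3, so column 1 is [1, -3, 1].
Repeating for e2, e3 and assembling the columns gives [[1, 3, -2], [-3, 3, 0], [1, -3, 2]].

[[1, 3, -2], [-3, 3, 0], [1, -3, 2]]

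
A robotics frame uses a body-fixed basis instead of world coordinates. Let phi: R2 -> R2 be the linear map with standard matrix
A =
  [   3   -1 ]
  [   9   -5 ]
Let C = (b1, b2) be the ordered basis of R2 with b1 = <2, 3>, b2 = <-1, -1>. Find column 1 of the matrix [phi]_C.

Compute phi(b1) = A b1 = <3, 3> in standard coordinates.
Then write this in C-coordinates: solve for y in y_1 b1 + y_2 b2 = <3, 3>.
This gives y = <0, -3>, which is column 1 of [phi]_C.

<0, -3>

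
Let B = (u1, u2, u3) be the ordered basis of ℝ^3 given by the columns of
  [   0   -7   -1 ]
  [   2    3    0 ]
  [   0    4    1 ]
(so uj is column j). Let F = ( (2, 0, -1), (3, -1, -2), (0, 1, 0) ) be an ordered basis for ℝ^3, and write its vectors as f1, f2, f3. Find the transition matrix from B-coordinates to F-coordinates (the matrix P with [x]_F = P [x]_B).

Take x = uj: its B-coordinates are the j-th standard unit vector, so P e_j — column j of P — equals [uj]_F.
u1 = 0·f1 + 0·f2 + 2f3, giving column 1 = (0, 0, 2); repeating for each j gives P = [[0, -2, 1], [0, -1, -1], [2, 2, -1]].

[[0, -2, 1], [0, -1, -1], [2, 2, -1]]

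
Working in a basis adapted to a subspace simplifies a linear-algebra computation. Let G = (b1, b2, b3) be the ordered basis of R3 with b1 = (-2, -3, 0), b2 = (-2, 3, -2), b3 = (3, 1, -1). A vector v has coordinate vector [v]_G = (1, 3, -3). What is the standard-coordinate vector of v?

The coordinates say v = b1 + 3b2 - 3b3; adding the scaled basis vectors gives (-17, 3, -3).

(-17, 3, -3)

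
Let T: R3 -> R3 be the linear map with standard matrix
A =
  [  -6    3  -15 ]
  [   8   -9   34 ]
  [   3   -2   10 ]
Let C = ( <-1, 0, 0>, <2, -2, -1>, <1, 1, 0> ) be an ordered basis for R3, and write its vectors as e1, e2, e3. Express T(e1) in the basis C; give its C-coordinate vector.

Compute T(e1) = A e1 = <6, -8, -3> in standard coordinates.
Then write this in C-coordinates: solve for y in y_1 e1 + ... + y_3 e3 = <6, -8, -3>.
This gives y = <-2, 3, -2>, which is column 1 of [T]_C.

<-2, 3, -2>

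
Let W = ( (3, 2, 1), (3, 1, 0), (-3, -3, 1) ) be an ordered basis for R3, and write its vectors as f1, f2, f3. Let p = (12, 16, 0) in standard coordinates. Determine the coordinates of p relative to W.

(4, -4, -4)

Write p = c_1 f1 + ... + c_3 f3 and solve for the c_i.
Row-reducing the augmented matrix [M | p] gives c = (4, -4, -4).
Check: 4f1 - 4f2 - 4f3 = (12, 16, 0).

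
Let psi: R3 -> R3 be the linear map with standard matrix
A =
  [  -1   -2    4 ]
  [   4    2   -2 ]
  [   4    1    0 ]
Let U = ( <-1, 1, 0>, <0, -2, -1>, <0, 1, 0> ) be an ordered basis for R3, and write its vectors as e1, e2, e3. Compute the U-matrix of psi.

Let P have columns e1, ..., e3. Then [psi]_U = P^(-1) A P.
Here det P = -1, so P^(-1) is integer; computing A P first and then P^(-1)(A P) gives [[1, 0, 2], [3, 2, -1], [3, 2, -2]].

[[1, 0, 2], [3, 2, -1], [3, 2, -2]]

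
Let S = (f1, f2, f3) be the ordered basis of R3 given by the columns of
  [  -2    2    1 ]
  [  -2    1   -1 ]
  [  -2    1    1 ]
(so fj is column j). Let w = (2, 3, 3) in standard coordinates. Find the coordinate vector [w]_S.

(-2, -1, 0)

Write w = c_1 f1 + ... + c_3 f3 and solve for the c_i.
Gaussian elimination on [M | w] yields c = (-2, -1, 0).
Check: -2f1 - f2 + 0·f3 = (2, 3, 3).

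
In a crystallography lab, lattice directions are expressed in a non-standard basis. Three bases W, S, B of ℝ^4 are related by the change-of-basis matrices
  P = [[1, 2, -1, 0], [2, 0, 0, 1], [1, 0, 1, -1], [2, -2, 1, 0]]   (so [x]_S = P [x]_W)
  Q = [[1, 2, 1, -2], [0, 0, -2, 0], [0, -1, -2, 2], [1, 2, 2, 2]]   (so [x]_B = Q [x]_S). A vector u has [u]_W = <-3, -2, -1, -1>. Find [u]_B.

<-17, 6, 7, -32>

First [u]_S = P [u]_W = <-6, -7, -3, -3>.
Then [u]_B = Q [u]_S = <-17, 6, 7, -32>.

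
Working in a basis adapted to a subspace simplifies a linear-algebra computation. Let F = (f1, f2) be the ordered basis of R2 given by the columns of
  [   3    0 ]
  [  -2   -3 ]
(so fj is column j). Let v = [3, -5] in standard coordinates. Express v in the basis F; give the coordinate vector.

[1, 1]

[v]_F is the unique c with M c = v, where M has columns f1, f2.
System: 3c_1 + 0c_2 = 3, -2c_1 - 3c_2 = -5; solving gives c_1 = 1, c_2 = 1.
Check: f1 + f2 = [3, -5].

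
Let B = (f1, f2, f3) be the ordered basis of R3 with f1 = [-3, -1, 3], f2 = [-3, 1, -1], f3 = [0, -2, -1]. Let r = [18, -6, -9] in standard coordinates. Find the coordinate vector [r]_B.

[r]_B is the unique c with M c = r, where M has columns f1, ..., f3.
Solving this 3x3 system gives c = (-3, -3, 3).
Check: -3f1 - 3f2 + 3f3 = [18, -6, -9].

[-3, -3, 3]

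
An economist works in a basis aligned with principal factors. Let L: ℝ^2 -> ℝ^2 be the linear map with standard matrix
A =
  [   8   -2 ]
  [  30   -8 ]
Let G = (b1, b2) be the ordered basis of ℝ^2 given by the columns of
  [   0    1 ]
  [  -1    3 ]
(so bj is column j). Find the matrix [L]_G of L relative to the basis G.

[[-2, 0], [2, 2]]

With P the matrix whose columns are b1, b2, [L]_G = P^(-1) A P.
Column by column: L(b1) = A b1 = (2, 8); its G-coordinates (-2, 2) give column 1.
Continuing for each basis vector yields [L]_G = [[-2, 0], [2, 2]].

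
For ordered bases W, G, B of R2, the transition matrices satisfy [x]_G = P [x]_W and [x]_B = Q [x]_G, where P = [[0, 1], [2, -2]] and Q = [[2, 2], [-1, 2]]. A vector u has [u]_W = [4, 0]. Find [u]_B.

[16, 16]

Composing the changes, [u]_B = Q P [u]_W.
Q P = [[4, -2], [4, -5]]; applying this to [4, 0] gives [16, 16].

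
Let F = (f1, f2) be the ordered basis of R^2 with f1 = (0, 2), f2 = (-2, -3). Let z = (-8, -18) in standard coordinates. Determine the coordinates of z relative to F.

Write z = c_1 f1 + c_2 f2 and solve for the c_i.
System: 0c_1 - 2c_2 = -8, 2c_1 - 3c_2 = -18; solving gives c_1 = -3, c_2 = 4.
Check: -3f1 + 4f2 = (-8, -18).

(-3, 4)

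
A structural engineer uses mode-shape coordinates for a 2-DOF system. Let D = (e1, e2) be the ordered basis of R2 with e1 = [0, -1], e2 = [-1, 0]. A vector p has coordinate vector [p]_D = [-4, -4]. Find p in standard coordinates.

[4, 4]

By definition p = -4e1 - 4e2.
Summing componentwise gives [4, 4].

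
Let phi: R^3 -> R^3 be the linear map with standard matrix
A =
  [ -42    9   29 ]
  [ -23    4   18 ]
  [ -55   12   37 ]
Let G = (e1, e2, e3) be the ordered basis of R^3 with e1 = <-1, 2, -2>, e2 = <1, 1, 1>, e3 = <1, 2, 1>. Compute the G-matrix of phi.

With P the matrix whose columns are e1, ..., e3, [phi]_G = P^(-1) A P.
Column by column: phi(e1) = A e1 = <2, -5, 5>; its G-coordinates <-3, -3, 2> give column 1.
Continuing for each basis vector yields [phi]_G = [[-3, 2, -1], [-3, 1, 3], [2, -3, 1]].

[[-3, 2, -1], [-3, 1, 3], [2, -3, 1]]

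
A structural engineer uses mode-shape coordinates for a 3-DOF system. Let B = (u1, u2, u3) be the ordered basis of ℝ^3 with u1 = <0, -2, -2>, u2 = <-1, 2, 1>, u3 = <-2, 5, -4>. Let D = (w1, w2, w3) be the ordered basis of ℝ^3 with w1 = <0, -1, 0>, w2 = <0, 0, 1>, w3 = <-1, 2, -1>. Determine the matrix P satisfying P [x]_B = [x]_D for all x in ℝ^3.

Take x = uj: its B-coordinates are the j-th standard unit vector, so P e_j — column j of P — equals [uj]_D.
u1 = 2w1 - 2w2 + 0·w3, giving column 1 = <2, -2, 0>; repeating for each j gives P = [[2, 0, -1], [-2, 2, -2], [0, 1, 2]].

[[2, 0, -1], [-2, 2, -2], [0, 1, 2]]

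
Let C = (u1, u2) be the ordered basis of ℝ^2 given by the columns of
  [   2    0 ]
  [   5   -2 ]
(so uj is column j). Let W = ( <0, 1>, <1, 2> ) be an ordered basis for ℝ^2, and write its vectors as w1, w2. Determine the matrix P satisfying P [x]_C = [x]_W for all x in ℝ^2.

Let M have columns uj and N have columns wj. Then for every x, N [x]_W = x = M [x]_C, so P = N^(-1) M.
Since det N = -1, N^(-1) has integer entries; multiplying gives P = [[1, -2], [2, 0]].

[[1, -2], [2, 0]]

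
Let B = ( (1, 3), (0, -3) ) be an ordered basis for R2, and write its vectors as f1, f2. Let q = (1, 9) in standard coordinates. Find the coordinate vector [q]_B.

(1, -2)

Write q = c_1 f1 + c_2 f2 and solve for the c_i.
System: c_1 + 0c_2 = 1, 3c_1 - 3c_2 = 9; solving gives c_1 = 1, c_2 = -2.
Check: f1 - 2f2 = (1, 9).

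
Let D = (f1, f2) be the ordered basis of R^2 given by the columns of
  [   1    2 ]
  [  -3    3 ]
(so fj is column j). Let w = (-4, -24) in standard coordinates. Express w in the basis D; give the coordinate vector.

(4, -4)

Write w = c_1 f1 + c_2 f2 and solve for the c_i.
System: c_1 + 2c_2 = -4, -3c_1 + 3c_2 = -24; solving gives c_1 = 4, c_2 = -4.
Check: 4f1 - 4f2 = (-4, -24).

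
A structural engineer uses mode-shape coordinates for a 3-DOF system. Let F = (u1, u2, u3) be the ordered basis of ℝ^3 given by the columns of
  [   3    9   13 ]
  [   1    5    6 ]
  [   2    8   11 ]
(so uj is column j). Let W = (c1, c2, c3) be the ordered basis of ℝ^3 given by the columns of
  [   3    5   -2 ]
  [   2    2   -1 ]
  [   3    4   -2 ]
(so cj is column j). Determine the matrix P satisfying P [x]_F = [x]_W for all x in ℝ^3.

Let M have columns uj and N have columns cj. Then for every x, N [x]_W = x = M [x]_F, so P = N^(-1) M.
Since det N = 1, N^(-1) has integer entries; multiplying gives P = [[0, 2, 1], [1, 1, 2], [1, 1, 0]].

[[0, 2, 1], [1, 1, 2], [1, 1, 0]]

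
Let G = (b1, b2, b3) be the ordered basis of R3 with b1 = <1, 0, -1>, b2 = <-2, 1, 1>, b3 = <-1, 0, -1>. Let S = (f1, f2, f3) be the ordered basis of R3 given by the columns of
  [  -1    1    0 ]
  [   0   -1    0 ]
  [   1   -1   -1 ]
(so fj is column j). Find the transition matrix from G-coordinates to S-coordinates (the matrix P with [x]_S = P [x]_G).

Let M have columns bj and N have columns fj. Then for every x, N [x]_S = x = M [x]_G, so P = N^(-1) M.
Since det N = -1, N^(-1) has integer entries; multiplying gives P = [[-1, 1, 1], [0, -1, 0], [0, 1, 2]].

[[-1, 1, 1], [0, -1, 0], [0, 1, 2]]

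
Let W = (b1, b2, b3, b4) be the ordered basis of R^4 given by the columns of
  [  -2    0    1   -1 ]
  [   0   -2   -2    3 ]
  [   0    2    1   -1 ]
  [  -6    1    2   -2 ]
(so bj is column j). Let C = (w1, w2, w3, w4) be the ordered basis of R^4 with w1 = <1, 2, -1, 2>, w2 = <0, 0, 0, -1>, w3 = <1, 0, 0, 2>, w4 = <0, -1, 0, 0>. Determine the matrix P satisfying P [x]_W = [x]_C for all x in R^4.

Let M have columns bj and N have columns wj. Then for every x, N [x]_C = x = M [x]_W, so P = N^(-1) M.
Since det N = -1, N^(-1) has integer entries; multiplying gives P = [[0, -2, -1, 1], [2, -1, 0, 0], [-2, 2, 2, -2], [0, -2, 0, -1]].

[[0, -2, -1, 1], [2, -1, 0, 0], [-2, 2, 2, -2], [0, -2, 0, -1]]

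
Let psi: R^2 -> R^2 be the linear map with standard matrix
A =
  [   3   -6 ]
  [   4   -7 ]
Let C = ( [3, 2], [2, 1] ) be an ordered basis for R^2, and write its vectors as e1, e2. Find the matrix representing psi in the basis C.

With P the matrix whose columns are e1, e2, [psi]_C = P^(-1) A P.
Column by column: psi(e1) = A e1 = [-3, -2]; its C-coordinates [-1, 0] give column 1.
Continuing for each basis vector yields [psi]_C = [[-1, 2], [0, -3]].

[[-1, 2], [0, -3]]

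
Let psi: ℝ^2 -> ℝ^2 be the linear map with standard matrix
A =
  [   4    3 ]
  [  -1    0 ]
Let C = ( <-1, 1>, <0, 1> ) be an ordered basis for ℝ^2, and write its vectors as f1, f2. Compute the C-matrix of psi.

The j-th column of [psi]_C is [psi(fj)]_C.
psi(f1) = A f1 = <-1, 1> = f1 + 0·f2, so column 1 is <1, 0>.
Repeating for f2 and assembling the columns gives [[1, -3], [0, 3]].

[[1, -3], [0, 3]]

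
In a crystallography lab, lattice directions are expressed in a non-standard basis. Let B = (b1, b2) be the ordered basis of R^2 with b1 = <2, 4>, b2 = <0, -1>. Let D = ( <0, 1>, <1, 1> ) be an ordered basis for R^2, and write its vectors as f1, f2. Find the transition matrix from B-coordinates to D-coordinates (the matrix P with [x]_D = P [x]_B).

[[2, -1], [2, 0]]

Column j of P is [bj]_D, since P maps B-coordinates to D-coordinates.
Expressing b1 in D: b1 = 2f1 + 2f2, so column 1 of P is <2, 2>.
Doing the same for each bj gives P = [[2, -1], [2, 0]].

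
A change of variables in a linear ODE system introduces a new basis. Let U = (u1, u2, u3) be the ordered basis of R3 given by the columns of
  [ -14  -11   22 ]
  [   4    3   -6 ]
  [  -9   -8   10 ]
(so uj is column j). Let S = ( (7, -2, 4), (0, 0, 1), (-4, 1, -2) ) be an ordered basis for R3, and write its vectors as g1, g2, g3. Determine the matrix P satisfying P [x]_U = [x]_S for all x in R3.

Take x = uj: its U-coordinates are the j-th standard unit vector, so P e_j — column j of P — equals [uj]_S.
u1 = -2g1 - g2 + 0·g3, giving column 1 = (-2, -1, 0); repeating for each j gives P = [[-2, -1, 2], [-1, -2, -2], [0, 1, -2]].

[[-2, -1, 2], [-1, -2, -2], [0, 1, -2]]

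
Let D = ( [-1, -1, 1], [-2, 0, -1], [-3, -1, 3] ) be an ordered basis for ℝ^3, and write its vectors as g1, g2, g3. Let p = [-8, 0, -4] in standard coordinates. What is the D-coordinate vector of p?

[0, 4, 0]

We seek scalars with c_1 g1 + ... + c_3 g3 = p; equivalently solve M c = p where the columns of M are g1, ..., g3.
Gaussian elimination on [M | p] yields c = (0, 4, 0).
Check: 0·g1 + 4g2 + 0·g3 = [-8, 0, -4].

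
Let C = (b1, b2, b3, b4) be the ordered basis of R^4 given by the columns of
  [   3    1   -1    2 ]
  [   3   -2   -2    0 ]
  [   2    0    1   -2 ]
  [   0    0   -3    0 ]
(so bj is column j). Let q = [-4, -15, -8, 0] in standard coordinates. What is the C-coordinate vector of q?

[q]_C is the unique c with M c = q, where M has columns b1, ..., b4.
Gaussian elimination on [M | q] yields c = (-3, 3, 0, 1).
Check: -3b1 + 3b2 + 0·b3 + b4 = [-4, -15, -8, 0].

[-3, 3, 0, 1]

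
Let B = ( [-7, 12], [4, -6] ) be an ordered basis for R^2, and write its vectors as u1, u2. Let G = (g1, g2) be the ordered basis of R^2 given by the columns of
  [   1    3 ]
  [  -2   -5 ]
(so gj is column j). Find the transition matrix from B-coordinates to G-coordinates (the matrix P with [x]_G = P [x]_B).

[[-1, -2], [-2, 2]]

Take x = uj: its B-coordinates are the j-th standard unit vector, so P e_j — column j of P — equals [uj]_G.
u1 = -g1 - 2g2, giving column 1 = [-1, -2]; repeating for each j gives P = [[-1, -2], [-2, 2]].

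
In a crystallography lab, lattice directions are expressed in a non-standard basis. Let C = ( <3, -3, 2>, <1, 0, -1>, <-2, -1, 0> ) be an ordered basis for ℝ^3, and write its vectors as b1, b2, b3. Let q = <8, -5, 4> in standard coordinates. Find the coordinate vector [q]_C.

We seek scalars with c_1 b1 + ... + c_3 b3 = q; equivalently solve M c = q where the columns of M are b1, ..., b3.
Gaussian elimination on [M | q] yields c = (2, 0, -1).
Check: 2b1 + 0·b2 - b3 = <8, -5, 4>.

<2, 0, -1>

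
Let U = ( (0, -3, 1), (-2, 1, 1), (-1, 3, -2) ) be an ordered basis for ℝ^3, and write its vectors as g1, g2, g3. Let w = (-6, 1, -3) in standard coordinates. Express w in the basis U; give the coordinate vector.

[w]_U is the unique c with M c = w, where M has columns g1, ..., g3.
Gaussian elimination on [M | w] yields c = (4, 1, 4).
Check: 4g1 + g2 + 4g3 = (-6, 1, -3).

(4, 1, 4)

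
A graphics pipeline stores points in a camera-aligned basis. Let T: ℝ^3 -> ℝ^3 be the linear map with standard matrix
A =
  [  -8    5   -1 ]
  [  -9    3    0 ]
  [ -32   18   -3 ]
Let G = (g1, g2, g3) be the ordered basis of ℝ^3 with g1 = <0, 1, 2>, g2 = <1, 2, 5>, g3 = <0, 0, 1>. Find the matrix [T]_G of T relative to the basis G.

[[-3, 3, 2], [3, -3, -1], [3, -2, -2]]

With P the matrix whose columns are g1, ..., g3, [T]_G = P^(-1) A P.
Column by column: T(g1) = A g1 = <3, 3, 12>; its G-coordinates <-3, 3, 3> give column 1.
Continuing for each basis vector yields [T]_G = [[-3, 3, 2], [3, -3, -1], [3, -2, -2]].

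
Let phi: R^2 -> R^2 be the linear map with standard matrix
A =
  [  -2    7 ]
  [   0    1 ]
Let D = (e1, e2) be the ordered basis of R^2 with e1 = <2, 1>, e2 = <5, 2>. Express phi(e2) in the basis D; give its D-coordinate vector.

<2, 0>

Column 2 of [phi]_D is the D-coordinate vector of phi(e2).
In standard coordinates phi(e2) = A e2 = <4, 2>.
Converting to D: <4, 2> = 2e1 + 0·e2, so the coordinate vector is <2, 0>.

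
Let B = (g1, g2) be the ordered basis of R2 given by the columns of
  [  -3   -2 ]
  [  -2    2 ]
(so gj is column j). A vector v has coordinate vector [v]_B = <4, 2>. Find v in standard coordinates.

<-16, -4>

v = M [v]_B, where M has columns g1, g2.
Carrying out the matrix-vector product, v = <-16, -4>.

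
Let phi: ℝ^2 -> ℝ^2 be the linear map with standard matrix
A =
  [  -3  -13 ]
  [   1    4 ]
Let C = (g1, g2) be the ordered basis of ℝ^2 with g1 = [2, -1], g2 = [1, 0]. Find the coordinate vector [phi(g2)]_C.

[-1, -1]

Column 2 of [phi]_C is the C-coordinate vector of phi(g2).
In standard coordinates phi(g2) = A g2 = [-3, 1].
Converting to C: [-3, 1] = -g1 - g2, so the coordinate vector is [-1, -1].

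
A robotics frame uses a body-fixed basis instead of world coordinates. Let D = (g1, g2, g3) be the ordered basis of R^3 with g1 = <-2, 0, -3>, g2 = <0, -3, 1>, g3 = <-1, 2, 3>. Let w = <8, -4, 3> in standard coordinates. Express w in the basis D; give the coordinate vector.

Write w = c_1 g1 + ... + c_3 g3 and solve for the c_i.
Row-reducing the augmented matrix [M | w] gives c = (-3, 0, -2).
Check: -3g1 + 0·g2 - 2g3 = <8, -4, 3>.

<-3, 0, -2>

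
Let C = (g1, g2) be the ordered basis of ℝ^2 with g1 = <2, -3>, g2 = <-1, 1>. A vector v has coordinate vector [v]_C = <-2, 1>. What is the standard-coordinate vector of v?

The coordinates say v = -2g1 + g2; adding the scaled basis vectors gives <-5, 7>.

<-5, 7>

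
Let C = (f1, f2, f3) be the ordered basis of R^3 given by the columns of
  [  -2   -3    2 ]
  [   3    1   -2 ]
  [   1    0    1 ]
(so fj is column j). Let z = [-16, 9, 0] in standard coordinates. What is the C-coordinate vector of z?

We seek scalars with c_1 f1 + ... + c_3 f3 = z; equivalently solve M c = z where the columns of M are f1, ..., f3.
Gaussian elimination on [M | z] yields c = (1, 4, -1).
Check: f1 + 4f2 - f3 = [-16, 9, 0].

[1, 4, -1]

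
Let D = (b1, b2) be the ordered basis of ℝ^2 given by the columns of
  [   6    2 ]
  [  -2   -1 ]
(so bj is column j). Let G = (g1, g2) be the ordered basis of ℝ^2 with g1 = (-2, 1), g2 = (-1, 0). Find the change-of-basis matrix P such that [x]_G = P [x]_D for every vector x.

Column j of P is [bj]_G, since P maps D-coordinates to G-coordinates.
Expressing b1 in G: b1 = -2g1 - 2g2, so column 1 of P is (-2, -2).
Doing the same for each bj gives P = [[-2, -1], [-2, 0]].

[[-2, -1], [-2, 0]]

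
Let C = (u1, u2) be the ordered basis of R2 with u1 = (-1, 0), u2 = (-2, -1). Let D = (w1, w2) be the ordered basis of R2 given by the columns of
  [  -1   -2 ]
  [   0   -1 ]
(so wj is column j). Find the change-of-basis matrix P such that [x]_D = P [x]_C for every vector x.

[[1, 0], [0, 1]]

Take x = uj: its C-coordinates are the j-th standard unit vector, so P e_j — column j of P — equals [uj]_D.
u1 = w1 + 0·w2, giving column 1 = (1, 0); repeating for each j gives P = [[1, 0], [0, 1]].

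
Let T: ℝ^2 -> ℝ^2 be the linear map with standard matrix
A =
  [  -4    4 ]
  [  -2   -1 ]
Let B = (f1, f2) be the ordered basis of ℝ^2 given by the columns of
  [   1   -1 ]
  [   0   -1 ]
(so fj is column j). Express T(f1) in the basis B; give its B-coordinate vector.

<-2, 2>

Column 1 of [T]_B is the B-coordinate vector of T(f1).
In standard coordinates T(f1) = A f1 = <-4, -2>.
Converting to B: <-4, -2> = -2f1 + 2f2, so the coordinate vector is <-2, 2>.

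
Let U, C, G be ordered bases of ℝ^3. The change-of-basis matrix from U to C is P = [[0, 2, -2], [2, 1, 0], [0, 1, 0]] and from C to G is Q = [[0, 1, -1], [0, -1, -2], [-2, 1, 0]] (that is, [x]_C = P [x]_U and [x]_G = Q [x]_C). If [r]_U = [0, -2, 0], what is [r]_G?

[0, 6, 6]

Apply P to get C-coordinates [-4, -2, -2], then Q to get G-coordinates.
The result is [r]_G = [0, 6, 6].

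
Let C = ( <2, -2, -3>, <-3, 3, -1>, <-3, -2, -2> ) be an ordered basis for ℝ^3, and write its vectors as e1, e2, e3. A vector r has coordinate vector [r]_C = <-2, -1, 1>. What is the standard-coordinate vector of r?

The coordinates say r = -2e1 - e2 + e3; adding the scaled basis vectors gives <-4, -1, 5>.

<-4, -1, 5>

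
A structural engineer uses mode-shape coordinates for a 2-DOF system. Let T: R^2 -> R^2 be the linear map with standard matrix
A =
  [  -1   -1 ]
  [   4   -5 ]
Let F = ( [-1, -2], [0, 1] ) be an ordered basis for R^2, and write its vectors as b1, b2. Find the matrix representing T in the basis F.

The j-th column of [T]_F is [T(bj)]_F.
T(b1) = A b1 = [3, 6] = -3b1 + 0·b2, so column 1 is [-3, 0].
Repeating for b2 and assembling the columns gives [[-3, 1], [0, -3]].

[[-3, 1], [0, -3]]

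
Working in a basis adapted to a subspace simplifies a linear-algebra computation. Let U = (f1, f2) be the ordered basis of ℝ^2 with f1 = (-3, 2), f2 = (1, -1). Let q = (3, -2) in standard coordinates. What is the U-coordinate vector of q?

(-1, 0)

[q]_U is the unique c with M c = q, where M has columns f1, f2.
System: -3c_1 + c_2 = 3, 2c_1 - c_2 = -2; solving gives c_1 = -1, c_2 = 0.
Check: -f1 + 0·f2 = (3, -2).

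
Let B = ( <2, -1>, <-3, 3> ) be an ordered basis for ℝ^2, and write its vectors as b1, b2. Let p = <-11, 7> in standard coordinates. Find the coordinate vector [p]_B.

<-4, 1>

Write p = c_1 b1 + c_2 b2 and solve for the c_i.
System: 2c_1 - 3c_2 = -11, -c_1 + 3c_2 = 7; solving gives c_1 = -4, c_2 = 1.
Check: -4b1 + b2 = <-11, 7>.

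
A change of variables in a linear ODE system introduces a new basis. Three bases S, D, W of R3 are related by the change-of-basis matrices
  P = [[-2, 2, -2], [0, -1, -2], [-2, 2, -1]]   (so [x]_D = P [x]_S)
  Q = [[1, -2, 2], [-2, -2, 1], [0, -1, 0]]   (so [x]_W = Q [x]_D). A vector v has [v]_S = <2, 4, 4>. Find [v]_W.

First [v]_D = P [v]_S = <-4, -12, 0>.
Then [v]_W = Q [v]_D = <20, 32, 12>.

<20, 32, 12>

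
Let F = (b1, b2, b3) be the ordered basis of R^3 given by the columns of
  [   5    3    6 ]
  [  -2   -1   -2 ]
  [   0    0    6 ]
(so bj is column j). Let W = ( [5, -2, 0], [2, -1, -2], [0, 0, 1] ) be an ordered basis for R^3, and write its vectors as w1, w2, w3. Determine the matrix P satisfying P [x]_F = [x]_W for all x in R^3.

Column j of P is [bj]_W, since P maps F-coordinates to W-coordinates.
Expressing b1 in W: b1 = w1 + 0·w2 + 0·w3, so column 1 of P is [1, 0, 0].
Doing the same for each bj gives P = [[1, 1, 2], [0, -1, -2], [0, -2, 2]].

[[1, 1, 2], [0, -1, -2], [0, -2, 2]]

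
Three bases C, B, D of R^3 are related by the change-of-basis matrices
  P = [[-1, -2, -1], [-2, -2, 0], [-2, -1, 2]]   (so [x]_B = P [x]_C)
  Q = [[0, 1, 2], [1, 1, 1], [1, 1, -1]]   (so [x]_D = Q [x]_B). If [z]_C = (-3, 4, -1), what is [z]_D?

Composing the changes, [z]_D = Q P [z]_C.
Q P = [[-6, -4, 4], [-5, -5, 1], [-1, -3, -3]]; applying this to (-3, 4, -1) gives (-2, -6, -6).

(-2, -6, -6)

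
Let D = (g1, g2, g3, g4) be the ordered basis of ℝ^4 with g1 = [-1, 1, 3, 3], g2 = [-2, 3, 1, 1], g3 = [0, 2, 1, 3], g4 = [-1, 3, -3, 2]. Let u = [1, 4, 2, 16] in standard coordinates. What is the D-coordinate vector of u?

[3, -3, 2, 2]

We seek scalars with c_1 g1 + ... + c_4 g4 = u; equivalently solve M c = u where the columns of M are g1, ..., g4.
Solving this 4x4 system gives c = (3, -3, 2, 2).
Check: 3g1 - 3g2 + 2g3 + 2g4 = [1, 4, 2, 16].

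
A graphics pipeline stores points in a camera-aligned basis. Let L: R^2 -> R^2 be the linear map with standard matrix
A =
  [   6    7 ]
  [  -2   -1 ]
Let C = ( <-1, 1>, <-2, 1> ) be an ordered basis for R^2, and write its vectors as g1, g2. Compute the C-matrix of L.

[[3, 1], [-2, 2]]

The j-th column of [L]_C is [L(gj)]_C.
L(g1) = A g1 = <1, 1> = 3g1 - 2g2, so column 1 is <3, -2>.
Repeating for g2 and assembling the columns gives [[3, 1], [-2, 2]].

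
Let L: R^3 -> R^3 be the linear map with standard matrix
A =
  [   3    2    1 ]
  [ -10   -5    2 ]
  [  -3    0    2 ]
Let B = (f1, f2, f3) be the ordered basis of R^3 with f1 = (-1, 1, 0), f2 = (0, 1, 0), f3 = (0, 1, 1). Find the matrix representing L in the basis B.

[[1, -2, -3], [1, -3, -2], [3, 0, 2]]

The j-th column of [L]_B is [L(fj)]_B.
L(f1) = A f1 = (-1, 5, 3) = f1 + f2 + 3f3, so column 1 is (1, 1, 3).
Repeating for f2, f3 and assembling the columns gives [[1, -2, -3], [1, -3, -2], [3, 0, 2]].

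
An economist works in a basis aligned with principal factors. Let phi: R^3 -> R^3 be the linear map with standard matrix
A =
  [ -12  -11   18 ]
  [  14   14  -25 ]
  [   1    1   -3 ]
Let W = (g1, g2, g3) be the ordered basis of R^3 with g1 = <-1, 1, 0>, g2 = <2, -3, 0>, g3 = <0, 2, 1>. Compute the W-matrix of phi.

[[-3, -3, 2], [-1, 3, -1], [0, -1, -1]]

With P the matrix whose columns are g1, ..., g3, [phi]_W = P^(-1) A P.
Column by column: phi(g1) = A g1 = <1, 0, 0>; its W-coordinates <-3, -1, 0> give column 1.
Continuing for each basis vector yields [phi]_W = [[-3, -3, 2], [-1, 3, -1], [0, -1, -1]].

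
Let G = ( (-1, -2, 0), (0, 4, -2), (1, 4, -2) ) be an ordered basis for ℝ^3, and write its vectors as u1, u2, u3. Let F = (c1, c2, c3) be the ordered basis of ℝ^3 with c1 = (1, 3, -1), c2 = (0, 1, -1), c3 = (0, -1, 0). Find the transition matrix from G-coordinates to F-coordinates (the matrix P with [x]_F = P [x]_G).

[[-1, 0, 1], [1, 2, 1], [0, -2, 0]]

Let M have columns uj and N have columns cj. Then for every x, N [x]_F = x = M [x]_G, so P = N^(-1) M.
Since det N = -1, N^(-1) has integer entries; multiplying gives P = [[-1, 0, 1], [1, 2, 1], [0, -2, 0]].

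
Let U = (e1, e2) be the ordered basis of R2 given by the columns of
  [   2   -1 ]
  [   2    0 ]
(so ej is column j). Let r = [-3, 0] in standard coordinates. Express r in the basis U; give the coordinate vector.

Write r = c_1 e1 + c_2 e2 and solve for the c_i.
System: 2c_1 - c_2 = -3, 2c_1 + 0c_2 = 0; solving gives c_1 = 0, c_2 = 3.
Check: 0·e1 + 3e2 = [-3, 0].

[0, 3]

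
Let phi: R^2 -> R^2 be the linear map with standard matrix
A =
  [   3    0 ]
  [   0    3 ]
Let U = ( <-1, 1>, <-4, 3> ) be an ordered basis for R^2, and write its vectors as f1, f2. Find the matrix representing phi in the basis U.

[[3, 0], [0, 3]]

Let P have columns f1, f2. Then [phi]_U = P^(-1) A P.
Here det P = 1, so P^(-1) is integer; computing A P first and then P^(-1)(A P) gives [[3, 0], [0, 3]].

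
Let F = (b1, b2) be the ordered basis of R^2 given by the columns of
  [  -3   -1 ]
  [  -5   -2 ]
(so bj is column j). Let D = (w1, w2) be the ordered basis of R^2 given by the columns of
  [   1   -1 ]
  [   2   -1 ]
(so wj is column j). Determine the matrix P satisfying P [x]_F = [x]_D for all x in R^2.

Take x = bj: its F-coordinates are the j-th standard unit vector, so P e_j — column j of P — equals [bj]_D.
b1 = -2w1 + w2, giving column 1 = <-2, 1>; repeating for each j gives P = [[-2, -1], [1, 0]].

[[-2, -1], [1, 0]]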